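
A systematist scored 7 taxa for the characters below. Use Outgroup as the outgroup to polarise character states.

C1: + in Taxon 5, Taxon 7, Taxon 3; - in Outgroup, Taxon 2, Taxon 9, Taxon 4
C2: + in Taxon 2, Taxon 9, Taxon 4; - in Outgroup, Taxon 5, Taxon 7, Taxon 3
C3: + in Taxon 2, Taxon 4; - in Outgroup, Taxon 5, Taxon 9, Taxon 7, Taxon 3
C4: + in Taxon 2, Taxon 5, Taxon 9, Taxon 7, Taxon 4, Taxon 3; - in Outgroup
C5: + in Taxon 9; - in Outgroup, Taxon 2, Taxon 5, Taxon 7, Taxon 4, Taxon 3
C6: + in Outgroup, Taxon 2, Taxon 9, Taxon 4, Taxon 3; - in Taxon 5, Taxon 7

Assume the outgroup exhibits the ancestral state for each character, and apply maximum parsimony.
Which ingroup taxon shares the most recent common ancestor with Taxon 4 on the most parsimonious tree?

Character polarity is set by the outgroup: the derived state is whichever differs from the outgroup's state, so for C6 the derived state is '-', and for the remaining characters it is '+'.
C1 (derived state '+') is shared by Taxon 3, Taxon 5, and Taxon 7 — a synapomorphy uniting that clade.
C2 (derived state '+') is shared by Taxon 2, Taxon 4, and Taxon 9 — a synapomorphy uniting that clade.
Only Taxon 2 and Taxon 4 show the derived state '+' for C3, supporting them as a clade.
C4 (derived state '+') is shared by all ingroup taxa — unites the whole ingroup.
C5: derived state '+' in Taxon 9 only — an autapomorphy, so it tells us nothing about relationships among taxa.
C6: derived state '-' in Taxon 5 and Taxon 7 only — synapomorphy for {Taxon 5, Taxon 7}.
Most parsimonious ingroup topology: (((Taxon 2,Taxon 4),Taxon 9),((Taxon 5,Taxon 7),Taxon 3)).
Taxon 4 and Taxon 2 form a cherry on this tree, so they are sister taxa.

Taxon 2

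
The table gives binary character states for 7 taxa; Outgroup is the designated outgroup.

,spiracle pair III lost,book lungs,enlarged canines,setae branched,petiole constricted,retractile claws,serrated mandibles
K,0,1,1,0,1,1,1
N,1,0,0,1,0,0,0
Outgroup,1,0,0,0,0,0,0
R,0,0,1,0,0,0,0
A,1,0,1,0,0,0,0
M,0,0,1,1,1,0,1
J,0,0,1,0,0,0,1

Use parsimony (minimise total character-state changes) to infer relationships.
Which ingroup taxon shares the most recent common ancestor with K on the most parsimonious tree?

Character polarity is set by the outgroup: the derived state is whichever differs from the outgroup's state, so for spiracle pair III lost the derived state is '0', and for the remaining characters it is '1'.
Only J, K, M, and R show the derived state '0' for spiracle pair III lost, supporting them as a clade.
book lungs: derived state '1' in K only — an autapomorphy, so it tells us nothing about relationships among taxa.
Only A, J, K, M, and R show the derived state '1' for enlarged canines, supporting them as a clade.
setae branched groups M and N, which is incompatible with the clades supported by the remaining characters; treating it as convergent (homoplasy) costs fewer steps than any alternative tree.
Only K and M show the derived state '1' for petiole constricted, supporting them as a clade.
retractile claws: derived state '1' in K only — an autapomorphy, so it tells us nothing about relationships among taxa.
serrated mandibles (derived state '1') is shared by J, K, and M — a synapomorphy uniting that clade.
Most parsimonious ingroup topology: ((((J,(M,K)),R),A),N).
K and M form a cherry on this tree, so they are sister taxa.

M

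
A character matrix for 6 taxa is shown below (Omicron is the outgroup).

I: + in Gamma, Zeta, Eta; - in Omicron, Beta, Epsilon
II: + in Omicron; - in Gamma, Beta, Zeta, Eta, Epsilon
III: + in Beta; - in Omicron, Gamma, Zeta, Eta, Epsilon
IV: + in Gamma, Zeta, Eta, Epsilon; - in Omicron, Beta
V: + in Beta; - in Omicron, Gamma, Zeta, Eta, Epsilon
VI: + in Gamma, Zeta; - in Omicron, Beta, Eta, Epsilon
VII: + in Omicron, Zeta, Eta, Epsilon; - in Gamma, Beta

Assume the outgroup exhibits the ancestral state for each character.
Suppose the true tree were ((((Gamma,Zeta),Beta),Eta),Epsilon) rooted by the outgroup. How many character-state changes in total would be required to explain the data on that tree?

10

Map each character onto ((((Gamma,Zeta),Beta),Eta),Epsilon) (rooted by Omicron) and count the minimum state changes it requires (Fitch parsimony):
I: 2; II: 1; III: 1; IV: 2; V: 1; VI: 1; VII: 2.
Total tree length = 10.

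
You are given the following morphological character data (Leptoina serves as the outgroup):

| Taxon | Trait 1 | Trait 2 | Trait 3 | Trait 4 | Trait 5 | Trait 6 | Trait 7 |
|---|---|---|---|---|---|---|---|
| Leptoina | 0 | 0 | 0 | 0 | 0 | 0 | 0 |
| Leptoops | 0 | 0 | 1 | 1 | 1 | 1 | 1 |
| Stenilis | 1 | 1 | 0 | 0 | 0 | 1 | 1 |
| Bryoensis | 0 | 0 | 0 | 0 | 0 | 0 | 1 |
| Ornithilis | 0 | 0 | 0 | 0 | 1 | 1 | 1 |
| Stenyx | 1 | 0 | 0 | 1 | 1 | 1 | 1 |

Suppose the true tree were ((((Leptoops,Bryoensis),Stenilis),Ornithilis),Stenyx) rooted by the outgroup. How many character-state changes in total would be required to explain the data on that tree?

Map each character onto ((((Leptoops,Bryoensis),Stenilis),Ornithilis),Stenyx) (rooted by Leptoina) and count the minimum state changes it requires (Fitch parsimony):
Trait 1: 2; Trait 2: 1; Trait 3: 1; Trait 4: 2; Trait 5: 3; Trait 6: 2; Trait 7: 1.
Total tree length = 12.

12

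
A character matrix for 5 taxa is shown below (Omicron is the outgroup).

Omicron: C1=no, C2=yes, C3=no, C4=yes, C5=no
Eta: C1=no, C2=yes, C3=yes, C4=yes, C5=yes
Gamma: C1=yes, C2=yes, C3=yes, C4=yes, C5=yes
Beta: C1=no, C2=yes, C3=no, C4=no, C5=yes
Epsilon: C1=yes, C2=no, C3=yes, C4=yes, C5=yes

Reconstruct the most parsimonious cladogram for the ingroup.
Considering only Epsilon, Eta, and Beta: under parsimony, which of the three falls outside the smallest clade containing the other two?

Beta

Character polarity is set by the outgroup: the derived state is whichever differs from the outgroup's state, so for C2, C4 the derived state is 'no', and for the remaining characters it is 'yes'.
Only Epsilon and Gamma show the derived state 'yes' for C1, supporting them as a clade.
C2: derived state 'no' in Epsilon only — an autapomorphy, so it tells us nothing about relationships among taxa.
C3 (derived state 'yes') is shared by Epsilon, Eta, and Gamma — a synapomorphy uniting that clade.
C4: derived state 'no' in Beta only — an autapomorphy, so it tells us nothing about relationships among taxa.
All ingroup taxa share the derived state 'yes' for C5; it defines the ingroup but does not resolve relationships within it.
Most parsimonious ingroup topology: ((Eta,(Gamma,Epsilon)),Beta).
Epsilon and Eta share a more recent common ancestor with each other than either does with Beta, so Beta is the least closely related of the three.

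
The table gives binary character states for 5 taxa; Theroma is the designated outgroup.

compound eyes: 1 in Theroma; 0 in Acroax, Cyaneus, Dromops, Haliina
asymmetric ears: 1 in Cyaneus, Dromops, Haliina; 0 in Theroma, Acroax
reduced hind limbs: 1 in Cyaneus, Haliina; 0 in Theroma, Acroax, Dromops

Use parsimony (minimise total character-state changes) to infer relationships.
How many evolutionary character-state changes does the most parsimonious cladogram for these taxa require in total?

3

Character polarity is set by the outgroup: the derived state is whichever differs from the outgroup's state, so for compound eyes the derived state is '0', and for the remaining characters it is '1'.
compound eyes (derived state '0') is shared by all ingroup taxa — unites the whole ingroup.
asymmetric ears: derived state '1' in Cyaneus, Dromops, and Haliina only — synapomorphy for {Cyaneus, Dromops, Haliina}.
Only Cyaneus and Haliina show the derived state '1' for reduced hind limbs, supporting them as a clade.
Most parsimonious ingroup topology: (Acroax,((Cyaneus,Haliina),Dromops)).
Changes per character on this tree: compound eyes: 1; asymmetric ears: 1; reduced hind limbs: 1.
Total = 3.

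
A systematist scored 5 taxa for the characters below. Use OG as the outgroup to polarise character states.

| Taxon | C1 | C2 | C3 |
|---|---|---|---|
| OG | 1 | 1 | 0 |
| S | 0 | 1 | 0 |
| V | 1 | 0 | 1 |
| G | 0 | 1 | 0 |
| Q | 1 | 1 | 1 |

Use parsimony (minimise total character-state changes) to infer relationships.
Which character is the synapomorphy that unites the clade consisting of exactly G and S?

C1

Character polarity is set by the outgroup: the derived state is whichever differs from the outgroup's state, so for C1, C2 the derived state is '0', and for the remaining characters it is '1'.
Only G and S show the derived state '0' for C1, supporting them as a clade.
C2 (derived state '0') is unique to V (autapomorphy; uninformative for grouping).
Only Q and V show the derived state '1' for C3, supporting them as a clade.
Most parsimonious ingroup topology: ((Q,V),(S,G)).
The clade {G, S} is supported by C1: its derived state '0' occurs in exactly those taxa and in no other taxon (including the outgroup).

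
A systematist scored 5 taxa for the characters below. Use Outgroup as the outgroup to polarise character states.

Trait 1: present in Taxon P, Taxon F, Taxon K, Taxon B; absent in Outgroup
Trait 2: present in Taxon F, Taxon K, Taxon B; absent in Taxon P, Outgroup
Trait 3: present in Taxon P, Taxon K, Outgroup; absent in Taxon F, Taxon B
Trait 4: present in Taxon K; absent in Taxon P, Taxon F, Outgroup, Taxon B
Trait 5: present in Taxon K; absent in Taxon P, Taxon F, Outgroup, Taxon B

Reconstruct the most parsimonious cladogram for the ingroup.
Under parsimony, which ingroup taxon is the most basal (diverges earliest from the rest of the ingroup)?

Taxon P

Character polarity is set by the outgroup: the derived state is whichever differs from the outgroup's state, so for Trait 3 the derived state is 'absent', and for the remaining characters it is 'present'.
All ingroup taxa share the derived state 'present' for Trait 1; it defines the ingroup but does not resolve relationships within it.
Trait 2 (derived state 'present') is shared by Taxon B, Taxon F, and Taxon K — a synapomorphy uniting that clade.
Trait 3: derived state 'absent' in Taxon B and Taxon F only — synapomorphy for {Taxon B, Taxon F}.
Trait 4 (derived state 'present') is unique to Taxon K (autapomorphy; uninformative for grouping).
Trait 5 (derived state 'present') is unique to Taxon K (autapomorphy; uninformative for grouping).
Most parsimonious ingroup topology: (((Taxon F,Taxon B),Taxon K),Taxon P).
Taxon P is sister to the clade containing all other ingroup taxa, so it is the earliest-diverging (most basal) ingroup lineage.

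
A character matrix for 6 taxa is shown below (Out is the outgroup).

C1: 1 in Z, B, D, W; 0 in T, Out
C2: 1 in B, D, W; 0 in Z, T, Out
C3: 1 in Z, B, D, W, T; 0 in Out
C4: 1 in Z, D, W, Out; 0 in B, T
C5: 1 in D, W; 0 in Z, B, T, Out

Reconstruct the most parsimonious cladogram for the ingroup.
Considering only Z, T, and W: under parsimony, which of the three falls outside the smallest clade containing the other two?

Character polarity is set by the outgroup: the derived state is whichever differs from the outgroup's state, so for C4 the derived state is '0', and for the remaining characters it is '1'.
C1 (derived state '1') is shared by B, D, W, and Z — a synapomorphy uniting that clade.
C2: derived state '1' in B, D, and W only — synapomorphy for {B, D, W}.
All ingroup taxa share the derived state '1' for C3; it defines the ingroup but does not resolve relationships within it.
C4 (state '0') occurs in B and T but conflicts with the nesting implied by the other characters — most parsimoniously interpreted as homoplasy.
C5 (derived state '1') is shared by D and W — a synapomorphy uniting that clade.
Most parsimonious ingroup topology: ((((W,D),B),Z),T).
Z and W share a more recent common ancestor with each other than either does with T, so T is the least closely related of the three.

T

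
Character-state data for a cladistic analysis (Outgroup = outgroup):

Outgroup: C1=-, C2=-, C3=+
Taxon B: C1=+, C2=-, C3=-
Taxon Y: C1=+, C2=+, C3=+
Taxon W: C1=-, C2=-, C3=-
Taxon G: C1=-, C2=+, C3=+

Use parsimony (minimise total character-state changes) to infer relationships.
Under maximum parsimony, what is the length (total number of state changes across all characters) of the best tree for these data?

Character polarity is set by the outgroup: the derived state is whichever differs from the outgroup's state, so for C3 the derived state is '-', and for the remaining characters it is '+'.
C1 groups Taxon B and Taxon Y, which is incompatible with the clades supported by the remaining characters; treating it as convergent (homoplasy) costs fewer steps than any alternative tree.
Only Taxon G and Taxon Y show the derived state '+' for C2, supporting them as a clade.
C3 (derived state '-') is shared by Taxon B and Taxon W — a synapomorphy uniting that clade.
Most parsimonious ingroup topology: ((Taxon B,Taxon W),(Taxon Y,Taxon G)).
Changes per character on this tree: C1: 2; C2: 1; C3: 1.
Total = 4.

4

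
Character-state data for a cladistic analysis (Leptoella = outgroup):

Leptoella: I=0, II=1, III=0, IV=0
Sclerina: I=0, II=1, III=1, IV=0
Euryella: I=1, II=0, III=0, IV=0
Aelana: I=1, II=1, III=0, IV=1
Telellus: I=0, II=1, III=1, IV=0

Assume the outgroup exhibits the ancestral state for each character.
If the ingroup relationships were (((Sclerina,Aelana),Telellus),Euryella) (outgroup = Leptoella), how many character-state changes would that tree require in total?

6

Map each character onto (((Sclerina,Aelana),Telellus),Euryella) (rooted by Leptoella) and count the minimum state changes it requires (Fitch parsimony):
I: 2; II: 1; III: 2; IV: 1.
Total tree length = 6.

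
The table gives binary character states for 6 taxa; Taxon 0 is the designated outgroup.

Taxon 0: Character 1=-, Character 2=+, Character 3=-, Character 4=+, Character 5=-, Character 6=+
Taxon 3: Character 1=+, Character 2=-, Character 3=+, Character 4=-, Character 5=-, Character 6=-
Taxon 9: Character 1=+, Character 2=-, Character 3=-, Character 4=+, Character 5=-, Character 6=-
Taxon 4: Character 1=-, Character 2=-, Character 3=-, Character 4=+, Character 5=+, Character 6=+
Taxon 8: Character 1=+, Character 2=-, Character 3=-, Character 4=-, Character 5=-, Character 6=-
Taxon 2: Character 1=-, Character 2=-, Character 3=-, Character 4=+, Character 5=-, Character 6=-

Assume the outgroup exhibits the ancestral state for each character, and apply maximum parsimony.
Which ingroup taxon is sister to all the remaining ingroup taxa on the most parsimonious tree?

Taxon 4

Character polarity is set by the outgroup: the derived state is whichever differs from the outgroup's state, so for Character 2, Character 4, Character 6 the derived state is '-', and for the remaining characters it is '+'.
Character 1: derived state '+' in Taxon 3, Taxon 8, and Taxon 9 only — synapomorphy for {Taxon 3, Taxon 8, Taxon 9}.
All ingroup taxa share the derived state '-' for Character 2; it defines the ingroup but does not resolve relationships within it.
Character 3: derived state '+' in Taxon 3 only — an autapomorphy, so it tells us nothing about relationships among taxa.
Only Taxon 3 and Taxon 8 show the derived state '-' for Character 4, supporting them as a clade.
Character 5: derived state '+' in Taxon 4 only — an autapomorphy, so it tells us nothing about relationships among taxa.
Only Taxon 2, Taxon 3, Taxon 8, and Taxon 9 show the derived state '-' for Character 6, supporting them as a clade.
Most parsimonious ingroup topology: ((((Taxon 3,Taxon 8),Taxon 9),Taxon 2),Taxon 4).
Taxon 4 is sister to the clade containing all other ingroup taxa, so it is the earliest-diverging (most basal) ingroup lineage.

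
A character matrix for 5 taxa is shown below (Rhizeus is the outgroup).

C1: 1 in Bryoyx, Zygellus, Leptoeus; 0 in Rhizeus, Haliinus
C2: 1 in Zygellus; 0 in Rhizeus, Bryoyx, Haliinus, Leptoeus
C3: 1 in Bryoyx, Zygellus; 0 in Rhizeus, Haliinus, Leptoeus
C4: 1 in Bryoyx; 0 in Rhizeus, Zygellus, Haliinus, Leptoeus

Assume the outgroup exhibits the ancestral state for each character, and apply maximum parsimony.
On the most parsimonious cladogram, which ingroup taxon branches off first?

Haliinus

The outgroup has state '0' for every character, so '1' is the derived state throughout.
C1: derived state '1' in Bryoyx, Leptoeus, and Zygellus only — synapomorphy for {Bryoyx, Leptoeus, Zygellus}.
C2: derived state '1' in Zygellus only — an autapomorphy, so it tells us nothing about relationships among taxa.
C3 (derived state '1') is shared by Bryoyx and Zygellus — a synapomorphy uniting that clade.
C4: derived state '1' in Bryoyx only — an autapomorphy, so it tells us nothing about relationships among taxa.
Most parsimonious ingroup topology: (((Bryoyx,Zygellus),Leptoeus),Haliinus).
Haliinus is sister to the clade containing all other ingroup taxa, so it is the earliest-diverging (most basal) ingroup lineage.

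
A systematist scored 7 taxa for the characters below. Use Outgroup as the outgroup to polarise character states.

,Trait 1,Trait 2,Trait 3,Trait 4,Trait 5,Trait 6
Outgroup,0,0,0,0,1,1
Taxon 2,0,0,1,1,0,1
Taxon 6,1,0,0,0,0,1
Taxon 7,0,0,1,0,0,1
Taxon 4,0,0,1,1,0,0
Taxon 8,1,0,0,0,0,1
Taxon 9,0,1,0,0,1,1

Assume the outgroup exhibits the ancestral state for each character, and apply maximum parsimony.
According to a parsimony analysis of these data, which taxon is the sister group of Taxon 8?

Taxon 6

Character polarity is set by the outgroup: the derived state is whichever differs from the outgroup's state, so for Trait 5, Trait 6 the derived state is '0', and for the remaining characters it is '1'.
Trait 1 (derived state '1') is shared by Taxon 6 and Taxon 8 — a synapomorphy uniting that clade.
Trait 2: derived state '1' in Taxon 9 only — an autapomorphy, so it tells us nothing about relationships among taxa.
Only Taxon 2, Taxon 4, and Taxon 7 show the derived state '1' for Trait 3, supporting them as a clade.
Trait 4: derived state '1' in Taxon 2 and Taxon 4 only — synapomorphy for {Taxon 2, Taxon 4}.
Only Taxon 2, Taxon 4, Taxon 6, Taxon 7, and Taxon 8 show the derived state '0' for Trait 5, supporting them as a clade.
Trait 6 (derived state '0') is unique to Taxon 4 (autapomorphy; uninformative for grouping).
Most parsimonious ingroup topology: ((((Taxon 2,Taxon 4),Taxon 7),(Taxon 6,Taxon 8)),Taxon 9).
Taxon 8 and Taxon 6 form a cherry on this tree, so they are sister taxa.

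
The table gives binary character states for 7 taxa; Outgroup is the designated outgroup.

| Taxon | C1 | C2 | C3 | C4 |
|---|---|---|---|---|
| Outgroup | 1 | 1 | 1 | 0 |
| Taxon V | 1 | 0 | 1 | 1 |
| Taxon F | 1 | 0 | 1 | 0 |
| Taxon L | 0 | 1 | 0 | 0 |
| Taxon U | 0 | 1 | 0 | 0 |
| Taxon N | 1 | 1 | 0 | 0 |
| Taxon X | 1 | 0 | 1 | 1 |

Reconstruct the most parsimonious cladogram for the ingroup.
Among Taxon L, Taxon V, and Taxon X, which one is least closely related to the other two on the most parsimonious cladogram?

Character polarity is set by the outgroup: the derived state is whichever differs from the outgroup's state, so for C1, C2, C3 the derived state is '0', and for the remaining characters it is '1'.
Only Taxon L and Taxon U show the derived state '0' for C1, supporting them as a clade.
C2: derived state '0' in Taxon F, Taxon V, and Taxon X only — synapomorphy for {Taxon F, Taxon V, Taxon X}.
C3: derived state '0' in Taxon L, Taxon N, and Taxon U only — synapomorphy for {Taxon L, Taxon N, Taxon U}.
C4 (derived state '1') is shared by Taxon V and Taxon X — a synapomorphy uniting that clade.
Most parsimonious ingroup topology: (((Taxon V,Taxon X),Taxon F),((Taxon L,Taxon U),Taxon N)).
Taxon V and Taxon X share a more recent common ancestor with each other than either does with Taxon L, so Taxon L is the least closely related of the three.

Taxon L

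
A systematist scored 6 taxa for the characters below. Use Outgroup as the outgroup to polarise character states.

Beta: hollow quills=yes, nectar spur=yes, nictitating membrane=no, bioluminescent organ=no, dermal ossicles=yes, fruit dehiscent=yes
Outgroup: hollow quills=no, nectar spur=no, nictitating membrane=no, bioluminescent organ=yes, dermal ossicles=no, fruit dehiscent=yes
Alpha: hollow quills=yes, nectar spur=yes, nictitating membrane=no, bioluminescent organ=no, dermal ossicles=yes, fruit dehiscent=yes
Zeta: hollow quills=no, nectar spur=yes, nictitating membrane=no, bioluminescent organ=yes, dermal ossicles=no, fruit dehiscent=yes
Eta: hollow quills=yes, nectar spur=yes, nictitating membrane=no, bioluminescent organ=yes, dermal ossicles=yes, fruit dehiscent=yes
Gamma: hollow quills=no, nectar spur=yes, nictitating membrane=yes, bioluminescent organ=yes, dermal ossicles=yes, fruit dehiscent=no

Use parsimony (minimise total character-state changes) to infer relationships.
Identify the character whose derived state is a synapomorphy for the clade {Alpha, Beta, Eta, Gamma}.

dermal ossicles

Character polarity is set by the outgroup: the derived state is whichever differs from the outgroup's state, so for bioluminescent organ, fruit dehiscent the derived state is 'no', and for the remaining characters it is 'yes'.
hollow quills (derived state 'yes') is shared by Alpha, Beta, and Eta — a synapomorphy uniting that clade.
All ingroup taxa share the derived state 'yes' for nectar spur; it defines the ingroup but does not resolve relationships within it.
nictitating membrane (derived state 'yes') is unique to Gamma (autapomorphy; uninformative for grouping).
bioluminescent organ: derived state 'no' in Alpha and Beta only — synapomorphy for {Alpha, Beta}.
dermal ossicles (derived state 'yes') is shared by Alpha, Beta, Eta, and Gamma — a synapomorphy uniting that clade.
fruit dehiscent (derived state 'no') is unique to Gamma (autapomorphy; uninformative for grouping).
Most parsimonious ingroup topology: (Zeta,((Eta,(Beta,Alpha)),Gamma)).
The clade {Alpha, Beta, Eta, Gamma} is supported by dermal ossicles: its derived state 'yes' occurs in exactly those taxa and in no other taxon (including the outgroup).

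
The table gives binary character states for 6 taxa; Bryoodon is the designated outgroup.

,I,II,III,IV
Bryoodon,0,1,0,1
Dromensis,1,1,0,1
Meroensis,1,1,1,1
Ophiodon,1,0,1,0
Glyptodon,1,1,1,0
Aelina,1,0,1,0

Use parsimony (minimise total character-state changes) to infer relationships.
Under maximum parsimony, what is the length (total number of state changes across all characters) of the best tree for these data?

Character polarity is set by the outgroup: the derived state is whichever differs from the outgroup's state, so for II, IV the derived state is '0', and for the remaining characters it is '1'.
All ingroup taxa share the derived state '1' for I; it defines the ingroup but does not resolve relationships within it.
Only Aelina and Ophiodon show the derived state '0' for II, supporting them as a clade.
Only Aelina, Glyptodon, Meroensis, and Ophiodon show the derived state '1' for III, supporting them as a clade.
IV: derived state '0' in Aelina, Glyptodon, and Ophiodon only — synapomorphy for {Aelina, Glyptodon, Ophiodon}.
Most parsimonious ingroup topology: (Dromensis,(Meroensis,((Ophiodon,Aelina),Glyptodon))).
Changes per character on this tree: I: 1; II: 1; III: 1; IV: 1.
Total = 4.

4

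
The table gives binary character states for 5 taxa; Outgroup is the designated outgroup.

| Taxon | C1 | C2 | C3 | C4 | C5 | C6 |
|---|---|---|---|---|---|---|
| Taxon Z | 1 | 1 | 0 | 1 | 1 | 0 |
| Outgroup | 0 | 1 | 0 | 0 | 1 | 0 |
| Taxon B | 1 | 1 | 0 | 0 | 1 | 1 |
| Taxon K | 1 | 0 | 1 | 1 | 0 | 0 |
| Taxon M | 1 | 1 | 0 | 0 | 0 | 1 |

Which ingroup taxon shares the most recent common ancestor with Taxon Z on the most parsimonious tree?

Character polarity is set by the outgroup: the derived state is whichever differs from the outgroup's state, so for C2, C5 the derived state is '0', and for the remaining characters it is '1'.
All ingroup taxa share the derived state '1' for C1; it defines the ingroup but does not resolve relationships within it.
C2 (derived state '0') is unique to Taxon K (autapomorphy; uninformative for grouping).
C3: derived state '1' in Taxon K only — an autapomorphy, so it tells us nothing about relationships among taxa.
C4: derived state '1' in Taxon K and Taxon Z only — synapomorphy for {Taxon K, Taxon Z}.
C5 (state '0') occurs in Taxon K and Taxon M but conflicts with the nesting implied by the other characters — most parsimoniously interpreted as homoplasy.
Only Taxon B and Taxon M show the derived state '1' for C6, supporting them as a clade.
Most parsimonious ingroup topology: ((Taxon B,Taxon M),(Taxon Z,Taxon K)).
Taxon Z and Taxon K form a cherry on this tree, so they are sister taxa.

Taxon K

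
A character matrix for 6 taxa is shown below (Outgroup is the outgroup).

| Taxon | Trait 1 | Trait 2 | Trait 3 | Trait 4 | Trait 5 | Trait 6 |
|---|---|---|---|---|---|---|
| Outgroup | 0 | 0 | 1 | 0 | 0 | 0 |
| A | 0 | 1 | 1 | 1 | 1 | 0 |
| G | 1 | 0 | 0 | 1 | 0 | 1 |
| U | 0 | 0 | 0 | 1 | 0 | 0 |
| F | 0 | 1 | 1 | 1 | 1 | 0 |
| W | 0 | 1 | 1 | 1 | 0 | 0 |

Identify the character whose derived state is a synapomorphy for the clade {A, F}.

Character polarity is set by the outgroup: the derived state is whichever differs from the outgroup's state, so for Trait 3 the derived state is '0', and for the remaining characters it is '1'.
Trait 1 (derived state '1') is unique to G (autapomorphy; uninformative for grouping).
Trait 2 (derived state '1') is shared by A, F, and W — a synapomorphy uniting that clade.
Trait 3: derived state '0' in G and U only — synapomorphy for {G, U}.
All ingroup taxa share the derived state '1' for Trait 4; it defines the ingroup but does not resolve relationships within it.
Only A and F show the derived state '1' for Trait 5, supporting them as a clade.
Trait 6 (derived state '1') is unique to G (autapomorphy; uninformative for grouping).
Most parsimonious ingroup topology: (((A,F),W),(G,U)).
The clade {A, F} is supported by Trait 5: its derived state '1' occurs in exactly those taxa and in no other taxon (including the outgroup).

Trait 5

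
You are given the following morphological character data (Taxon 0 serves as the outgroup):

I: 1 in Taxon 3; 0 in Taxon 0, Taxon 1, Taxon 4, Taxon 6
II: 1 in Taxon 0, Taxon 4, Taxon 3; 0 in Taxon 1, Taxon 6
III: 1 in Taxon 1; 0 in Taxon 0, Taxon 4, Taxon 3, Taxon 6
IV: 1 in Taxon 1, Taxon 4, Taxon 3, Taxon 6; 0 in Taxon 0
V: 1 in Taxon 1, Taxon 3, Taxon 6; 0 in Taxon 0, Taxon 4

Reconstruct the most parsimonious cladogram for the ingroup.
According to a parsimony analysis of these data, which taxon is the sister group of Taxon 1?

Character polarity is set by the outgroup: the derived state is whichever differs from the outgroup's state, so for II the derived state is '0', and for the remaining characters it is '1'.
I (derived state '1') is unique to Taxon 3 (autapomorphy; uninformative for grouping).
II (derived state '0') is shared by Taxon 1 and Taxon 6 — a synapomorphy uniting that clade.
III (derived state '1') is unique to Taxon 1 (autapomorphy; uninformative for grouping).
IV (derived state '1') is shared by all ingroup taxa — unites the whole ingroup.
V (derived state '1') is shared by Taxon 1, Taxon 3, and Taxon 6 — a synapomorphy uniting that clade.
Most parsimonious ingroup topology: ((Taxon 3,(Taxon 1,Taxon 6)),Taxon 4).
Taxon 1 and Taxon 6 form a cherry on this tree, so they are sister taxa.

Taxon 6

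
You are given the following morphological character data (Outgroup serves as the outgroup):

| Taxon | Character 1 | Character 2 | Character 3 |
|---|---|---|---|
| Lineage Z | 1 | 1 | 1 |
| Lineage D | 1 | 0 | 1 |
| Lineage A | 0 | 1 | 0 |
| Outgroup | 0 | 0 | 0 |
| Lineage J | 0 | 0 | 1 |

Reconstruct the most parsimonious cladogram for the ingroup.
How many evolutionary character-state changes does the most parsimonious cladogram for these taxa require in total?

The outgroup has state '0' for every character, so '1' is the derived state throughout.
Character 1 (derived state '1') is shared by Lineage D and Lineage Z — a synapomorphy uniting that clade.
Character 2 (state '1') occurs in Lineage A and Lineage Z but conflicts with the nesting implied by the other characters — most parsimoniously interpreted as homoplasy.
Character 3: derived state '1' in Lineage D, Lineage J, and Lineage Z only — synapomorphy for {Lineage D, Lineage J, Lineage Z}.
Most parsimonious ingroup topology: (((Lineage Z,Lineage D),Lineage J),Lineage A).
Changes per character on this tree: Character 1: 1; Character 2: 2; Character 3: 1.
Total = 4.

4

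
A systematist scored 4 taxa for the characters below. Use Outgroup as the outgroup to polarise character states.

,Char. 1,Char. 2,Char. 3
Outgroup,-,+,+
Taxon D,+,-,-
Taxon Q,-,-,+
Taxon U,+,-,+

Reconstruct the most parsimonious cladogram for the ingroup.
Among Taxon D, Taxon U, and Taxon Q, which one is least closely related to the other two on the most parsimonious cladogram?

Character polarity is set by the outgroup: the derived state is whichever differs from the outgroup's state, so for Char. 2, Char. 3 the derived state is '-', and for the remaining characters it is '+'.
Only Taxon D and Taxon U show the derived state '+' for Char. 1, supporting them as a clade.
All ingroup taxa share the derived state '-' for Char. 2; it defines the ingroup but does not resolve relationships within it.
Char. 3: derived state '-' in Taxon D only — an autapomorphy, so it tells us nothing about relationships among taxa.
Most parsimonious ingroup topology: ((Taxon D,Taxon U),Taxon Q).
Taxon U and Taxon D share a more recent common ancestor with each other than either does with Taxon Q, so Taxon Q is the least closely related of the three.

Taxon Q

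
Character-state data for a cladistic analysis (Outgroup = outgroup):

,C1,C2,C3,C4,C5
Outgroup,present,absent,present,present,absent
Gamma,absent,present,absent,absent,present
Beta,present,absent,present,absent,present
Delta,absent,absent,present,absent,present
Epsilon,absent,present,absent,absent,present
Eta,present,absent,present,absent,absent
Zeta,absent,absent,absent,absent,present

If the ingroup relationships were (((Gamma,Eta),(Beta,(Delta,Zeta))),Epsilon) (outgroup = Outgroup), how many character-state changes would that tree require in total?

Map each character onto (((Gamma,Eta),(Beta,(Delta,Zeta))),Epsilon) (rooted by Outgroup) and count the minimum state changes it requires (Fitch parsimony):
C1: 3; C2: 2; C3: 3; C4: 1; C5: 2.
Total tree length = 11.

11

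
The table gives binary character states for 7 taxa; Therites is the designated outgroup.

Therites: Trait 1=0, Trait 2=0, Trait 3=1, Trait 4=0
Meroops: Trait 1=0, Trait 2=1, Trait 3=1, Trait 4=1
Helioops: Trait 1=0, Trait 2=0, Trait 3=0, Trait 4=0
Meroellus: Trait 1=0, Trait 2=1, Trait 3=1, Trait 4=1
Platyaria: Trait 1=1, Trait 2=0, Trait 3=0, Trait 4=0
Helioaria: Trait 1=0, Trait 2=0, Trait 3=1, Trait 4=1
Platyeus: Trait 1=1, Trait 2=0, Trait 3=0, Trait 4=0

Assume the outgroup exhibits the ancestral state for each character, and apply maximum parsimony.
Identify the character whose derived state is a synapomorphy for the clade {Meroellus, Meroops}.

Trait 2

Character polarity is set by the outgroup: the derived state is whichever differs from the outgroup's state, so for Trait 3 the derived state is '0', and for the remaining characters it is '1'.
Only Platyaria and Platyeus show the derived state '1' for Trait 1, supporting them as a clade.
Only Meroellus and Meroops show the derived state '1' for Trait 2, supporting them as a clade.
Only Helioops, Platyaria, and Platyeus show the derived state '0' for Trait 3, supporting them as a clade.
Trait 4 (derived state '1') is shared by Helioaria, Meroellus, and Meroops — a synapomorphy uniting that clade.
Most parsimonious ingroup topology: (((Meroops,Meroellus),Helioaria),(Helioops,(Platyaria,Platyeus))).
The clade {Meroellus, Meroops} is supported by Trait 2: its derived state '1' occurs in exactly those taxa and in no other taxon (including the outgroup).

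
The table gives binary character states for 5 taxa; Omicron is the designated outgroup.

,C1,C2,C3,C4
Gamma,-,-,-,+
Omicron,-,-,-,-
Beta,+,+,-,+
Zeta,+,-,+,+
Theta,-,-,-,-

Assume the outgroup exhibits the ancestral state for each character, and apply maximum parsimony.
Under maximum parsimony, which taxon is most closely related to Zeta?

Beta

The outgroup has state '-' for every character, so '+' is the derived state throughout.
C1: derived state '+' in Beta and Zeta only — synapomorphy for {Beta, Zeta}.
C2: derived state '+' in Beta only — an autapomorphy, so it tells us nothing about relationships among taxa.
C3: derived state '+' in Zeta only — an autapomorphy, so it tells us nothing about relationships among taxa.
C4 (derived state '+') is shared by Beta, Gamma, and Zeta — a synapomorphy uniting that clade.
Most parsimonious ingroup topology: (((Zeta,Beta),Gamma),Theta).
Zeta and Beta form a cherry on this tree, so they are sister taxa.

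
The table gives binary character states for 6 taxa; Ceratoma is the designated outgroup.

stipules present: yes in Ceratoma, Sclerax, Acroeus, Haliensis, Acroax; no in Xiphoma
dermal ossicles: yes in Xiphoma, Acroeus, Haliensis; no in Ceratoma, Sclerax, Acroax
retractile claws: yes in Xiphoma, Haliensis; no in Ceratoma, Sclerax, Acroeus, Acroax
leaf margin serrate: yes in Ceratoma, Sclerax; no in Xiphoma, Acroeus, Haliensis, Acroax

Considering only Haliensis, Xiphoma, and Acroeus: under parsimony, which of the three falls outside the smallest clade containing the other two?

Character polarity is set by the outgroup: the derived state is whichever differs from the outgroup's state, so for stipules present, leaf margin serrate the derived state is 'no', and for the remaining characters it is 'yes'.
stipules present (derived state 'no') is unique to Xiphoma (autapomorphy; uninformative for grouping).
dermal ossicles (derived state 'yes') is shared by Acroeus, Haliensis, and Xiphoma — a synapomorphy uniting that clade.
Only Haliensis and Xiphoma show the derived state 'yes' for retractile claws, supporting them as a clade.
leaf margin serrate: derived state 'no' in Acroax, Acroeus, Haliensis, and Xiphoma only — synapomorphy for {Acroax, Acroeus, Haliensis, Xiphoma}.
Most parsimonious ingroup topology: (Sclerax,(((Xiphoma,Haliensis),Acroeus),Acroax)).
Xiphoma and Haliensis share a more recent common ancestor with each other than either does with Acroeus, so Acroeus is the least closely related of the three.

Acroeus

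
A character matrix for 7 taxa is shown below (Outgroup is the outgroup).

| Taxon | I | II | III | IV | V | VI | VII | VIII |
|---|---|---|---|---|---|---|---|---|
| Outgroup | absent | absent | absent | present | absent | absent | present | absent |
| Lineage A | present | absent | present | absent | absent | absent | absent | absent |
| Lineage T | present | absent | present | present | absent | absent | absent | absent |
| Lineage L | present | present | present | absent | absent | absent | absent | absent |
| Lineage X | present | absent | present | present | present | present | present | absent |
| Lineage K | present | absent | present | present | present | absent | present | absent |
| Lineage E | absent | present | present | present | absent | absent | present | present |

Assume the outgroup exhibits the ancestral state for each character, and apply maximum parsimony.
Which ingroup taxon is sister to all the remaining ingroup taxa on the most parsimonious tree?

Lineage E

Character polarity is set by the outgroup: the derived state is whichever differs from the outgroup's state, so for IV, VII the derived state is 'absent', and for the remaining characters it is 'present'.
Only Lineage A, Lineage K, Lineage L, Lineage T, and Lineage X show the derived state 'present' for I, supporting them as a clade.
II (state 'present') occurs in Lineage E and Lineage L but conflicts with the nesting implied by the other characters — most parsimoniously interpreted as homoplasy.
III (derived state 'present') is shared by all ingroup taxa — unites the whole ingroup.
IV (derived state 'absent') is shared by Lineage A and Lineage L — a synapomorphy uniting that clade.
Only Lineage K and Lineage X show the derived state 'present' for V, supporting them as a clade.
VI (derived state 'present') is unique to Lineage X (autapomorphy; uninformative for grouping).
VII: derived state 'absent' in Lineage A, Lineage L, and Lineage T only — synapomorphy for {Lineage A, Lineage L, Lineage T}.
VIII: derived state 'present' in Lineage E only — an autapomorphy, so it tells us nothing about relationships among taxa.
Most parsimonious ingroup topology: ((((Lineage A,Lineage L),Lineage T),(Lineage X,Lineage K)),Lineage E).
Lineage E is sister to the clade containing all other ingroup taxa, so it is the earliest-diverging (most basal) ingroup lineage.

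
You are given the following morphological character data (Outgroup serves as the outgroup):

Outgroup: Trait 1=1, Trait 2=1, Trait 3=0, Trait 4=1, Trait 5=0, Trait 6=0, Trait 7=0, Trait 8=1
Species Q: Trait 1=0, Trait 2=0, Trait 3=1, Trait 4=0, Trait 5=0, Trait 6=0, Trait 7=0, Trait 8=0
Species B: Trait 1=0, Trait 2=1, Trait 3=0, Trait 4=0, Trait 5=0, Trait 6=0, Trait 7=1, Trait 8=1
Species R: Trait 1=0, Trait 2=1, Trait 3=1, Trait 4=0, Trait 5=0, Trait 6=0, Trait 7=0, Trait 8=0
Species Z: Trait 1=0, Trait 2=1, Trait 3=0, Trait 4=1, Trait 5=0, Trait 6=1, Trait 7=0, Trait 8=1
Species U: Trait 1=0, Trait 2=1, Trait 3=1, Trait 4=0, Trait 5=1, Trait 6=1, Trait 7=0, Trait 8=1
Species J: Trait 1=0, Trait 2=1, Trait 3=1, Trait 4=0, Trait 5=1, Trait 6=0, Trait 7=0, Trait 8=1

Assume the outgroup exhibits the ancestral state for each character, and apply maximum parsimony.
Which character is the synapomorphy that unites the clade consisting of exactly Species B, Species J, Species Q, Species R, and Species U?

Trait 4

Character polarity is set by the outgroup: the derived state is whichever differs from the outgroup's state, so for Trait 1, Trait 2, Trait 4, Trait 8 the derived state is '0', and for the remaining characters it is '1'.
Trait 1 (derived state '0') is shared by all ingroup taxa — unites the whole ingroup.
Trait 2: derived state '0' in Species Q only — an autapomorphy, so it tells us nothing about relationships among taxa.
Trait 3: derived state '1' in Species J, Species Q, Species R, and Species U only — synapomorphy for {Species J, Species Q, Species R, Species U}.
Trait 4 (derived state '0') is shared by Species B, Species J, Species Q, Species R, and Species U — a synapomorphy uniting that clade.
Trait 5 (derived state '1') is shared by Species J and Species U — a synapomorphy uniting that clade.
Trait 6 (state '1') occurs in Species U and Species Z but conflicts with the nesting implied by the other characters — most parsimoniously interpreted as homoplasy.
Trait 7 (derived state '1') is unique to Species B (autapomorphy; uninformative for grouping).
Trait 8: derived state '0' in Species Q and Species R only — synapomorphy for {Species Q, Species R}.
Most parsimonious ingroup topology: ((((Species Q,Species R),(Species U,Species J)),Species B),Species Z).
The clade {Species B, Species J, Species Q, Species R, Species U} is supported by Trait 4: its derived state '0' occurs in exactly those taxa and in no other taxon (including the outgroup).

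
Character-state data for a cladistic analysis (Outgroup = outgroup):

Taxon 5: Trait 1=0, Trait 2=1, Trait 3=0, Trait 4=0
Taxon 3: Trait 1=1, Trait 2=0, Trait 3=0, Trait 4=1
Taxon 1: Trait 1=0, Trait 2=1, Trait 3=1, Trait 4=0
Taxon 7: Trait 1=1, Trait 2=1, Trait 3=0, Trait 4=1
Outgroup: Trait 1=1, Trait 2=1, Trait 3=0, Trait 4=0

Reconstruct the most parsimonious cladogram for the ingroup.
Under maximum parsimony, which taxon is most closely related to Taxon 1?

Taxon 5

Character polarity is set by the outgroup: the derived state is whichever differs from the outgroup's state, so for Trait 1, Trait 2 the derived state is '0', and for the remaining characters it is '1'.
Trait 1 (derived state '0') is shared by Taxon 1 and Taxon 5 — a synapomorphy uniting that clade.
Trait 2: derived state '0' in Taxon 3 only — an autapomorphy, so it tells us nothing about relationships among taxa.
Trait 3 (derived state '1') is unique to Taxon 1 (autapomorphy; uninformative for grouping).
Trait 4 (derived state '1') is shared by Taxon 3 and Taxon 7 — a synapomorphy uniting that clade.
Most parsimonious ingroup topology: ((Taxon 3,Taxon 7),(Taxon 1,Taxon 5)).
Taxon 1 and Taxon 5 form a cherry on this tree, so they are sister taxa.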